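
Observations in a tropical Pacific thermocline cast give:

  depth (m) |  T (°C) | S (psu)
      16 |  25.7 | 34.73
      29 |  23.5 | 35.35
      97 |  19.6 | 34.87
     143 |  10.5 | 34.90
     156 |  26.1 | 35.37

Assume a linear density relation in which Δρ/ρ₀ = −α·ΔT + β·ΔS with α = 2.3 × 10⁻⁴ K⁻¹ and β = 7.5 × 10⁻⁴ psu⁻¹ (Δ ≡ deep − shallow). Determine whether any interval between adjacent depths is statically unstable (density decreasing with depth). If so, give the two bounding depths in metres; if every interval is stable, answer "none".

Evaluate Δρ/ρ₀ = −αΔT + βΔS across each adjacent pair:
  16–29 m: −αΔT+βΔS = −(2.3 × 10⁻⁴)(-2.2)+(7.5 × 10⁻⁴)(+0.62) = 9.7 × 10⁻⁴ → stable
  29–97 m: −αΔT+βΔS = −(2.3 × 10⁻⁴)(-3.9)+(7.5 × 10⁻⁴)(-0.48) = 5.4 × 10⁻⁴ → stable
  97–143 m: −αΔT+βΔS = −(2.3 × 10⁻⁴)(-9.1)+(7.5 × 10⁻⁴)(+0.03) = 2.1 × 10⁻³ → stable
  143–156 m: −αΔT+βΔS = −(2.3 × 10⁻⁴)(+15.6)+(7.5 × 10⁻⁴)(+0.47) = -3.2 × 10⁻³ → UNSTABLE
The 143–156 m interval has Δρ < 0: lighter water underlies denser water.

143–156 m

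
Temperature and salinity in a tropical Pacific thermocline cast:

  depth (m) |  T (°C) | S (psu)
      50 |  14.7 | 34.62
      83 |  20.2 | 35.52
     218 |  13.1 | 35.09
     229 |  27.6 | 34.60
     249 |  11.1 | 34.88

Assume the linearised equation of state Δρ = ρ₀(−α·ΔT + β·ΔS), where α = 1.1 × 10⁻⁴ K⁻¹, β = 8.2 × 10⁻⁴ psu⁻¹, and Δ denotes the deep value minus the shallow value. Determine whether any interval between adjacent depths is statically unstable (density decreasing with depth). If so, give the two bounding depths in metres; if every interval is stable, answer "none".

Evaluate Δρ/ρ₀ = −αΔT + βΔS across each adjacent pair:
  50–83 m: −αΔT+βΔS = −(1.1 × 10⁻⁴)(+5.5)+(8.2 × 10⁻⁴)(+0.90) = 1.3 × 10⁻⁴ → stable
  83–218 m: −αΔT+βΔS = −(1.1 × 10⁻⁴)(-7.1)+(8.2 × 10⁻⁴)(-0.43) = 4.3 × 10⁻⁴ → stable
  218–229 m: −αΔT+βΔS = −(1.1 × 10⁻⁴)(+14.5)+(8.2 × 10⁻⁴)(-0.49) = -2.0 × 10⁻³ → UNSTABLE
  229–249 m: −αΔT+βΔS = −(1.1 × 10⁻⁴)(-16.5)+(8.2 × 10⁻⁴)(+0.28) = 2.0 × 10⁻³ → stable
The 218–229 m interval has Δρ < 0: lighter water underlies denser water.

218–229 m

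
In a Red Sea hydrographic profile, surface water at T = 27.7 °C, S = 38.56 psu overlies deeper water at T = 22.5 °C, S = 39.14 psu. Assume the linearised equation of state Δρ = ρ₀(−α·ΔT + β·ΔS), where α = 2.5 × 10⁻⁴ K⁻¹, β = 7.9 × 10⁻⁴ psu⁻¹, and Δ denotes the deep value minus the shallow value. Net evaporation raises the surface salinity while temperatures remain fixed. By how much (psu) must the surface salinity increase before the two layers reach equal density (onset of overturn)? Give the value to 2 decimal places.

2.23 psu

Neutral buoyancy requires −α(T_deep − T_surf) + β(S_deep − S_surf′) = 0.
S_surf′ = S_deep − (α/β)·ΔT = 39.14 − (2.5 × 10⁻⁴/7.9 × 10⁻⁴)·(-5.2) = 40.7856 psu.
Increase required: 40.7856 − 38.56 = 2.2256 psu.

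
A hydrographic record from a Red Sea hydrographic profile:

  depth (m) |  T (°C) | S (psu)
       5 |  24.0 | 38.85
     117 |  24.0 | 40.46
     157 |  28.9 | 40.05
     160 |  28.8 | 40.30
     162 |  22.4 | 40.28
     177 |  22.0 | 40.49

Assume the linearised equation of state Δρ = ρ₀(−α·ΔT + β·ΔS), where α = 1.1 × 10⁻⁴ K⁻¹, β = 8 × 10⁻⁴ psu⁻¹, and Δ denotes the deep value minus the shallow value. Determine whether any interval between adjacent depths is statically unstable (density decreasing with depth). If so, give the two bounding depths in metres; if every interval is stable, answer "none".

Evaluate Δρ/ρ₀ = −αΔT + βΔS across each adjacent pair:
  5–117 m: −αΔT+βΔS = −(1.1 × 10⁻⁴)(+0.0)+(8 × 10⁻⁴)(+1.61) = 1.3 × 10⁻³ → stable
  117–157 m: −αΔT+βΔS = −(1.1 × 10⁻⁴)(+4.9)+(8 × 10⁻⁴)(-0.41) = -8.7 × 10⁻⁴ → UNSTABLE
  157–160 m: −αΔT+βΔS = −(1.1 × 10⁻⁴)(-0.1)+(8 × 10⁻⁴)(+0.25) = 2.1 × 10⁻⁴ → stable
  160–162 m: −αΔT+βΔS = −(1.1 × 10⁻⁴)(-6.4)+(8 × 10⁻⁴)(-0.02) = 6.9 × 10⁻⁴ → stable
  162–177 m: −αΔT+βΔS = −(1.1 × 10⁻⁴)(-0.4)+(8 × 10⁻⁴)(+0.21) = 2.1 × 10⁻⁴ → stable
The 117–157 m interval has Δρ < 0: lighter water underlies denser water.

117–157 m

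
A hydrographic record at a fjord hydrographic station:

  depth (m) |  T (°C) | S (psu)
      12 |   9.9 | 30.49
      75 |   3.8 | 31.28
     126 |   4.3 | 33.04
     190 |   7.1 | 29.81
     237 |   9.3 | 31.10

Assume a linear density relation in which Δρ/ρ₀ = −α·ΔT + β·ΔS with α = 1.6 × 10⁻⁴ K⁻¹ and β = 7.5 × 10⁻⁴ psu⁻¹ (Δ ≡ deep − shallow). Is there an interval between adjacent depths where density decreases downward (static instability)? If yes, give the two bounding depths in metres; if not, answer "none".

Evaluate Δρ/ρ₀ = −αΔT + βΔS across each adjacent pair:
  12–75 m: −αΔT+βΔS = −(1.6 × 10⁻⁴)(-6.1)+(7.5 × 10⁻⁴)(+0.79) = 1.6 × 10⁻³ → stable
  75–126 m: −αΔT+βΔS = −(1.6 × 10⁻⁴)(+0.5)+(7.5 × 10⁻⁴)(+1.76) = 1.2 × 10⁻³ → stable
  126–190 m: −αΔT+βΔS = −(1.6 × 10⁻⁴)(+2.8)+(7.5 × 10⁻⁴)(-3.23) = -2.9 × 10⁻³ → UNSTABLE
  190–237 m: −αΔT+βΔS = −(1.6 × 10⁻⁴)(+2.2)+(7.5 × 10⁻⁴)(+1.29) = 6.2 × 10⁻⁴ → stable
The 126–190 m interval has Δρ < 0: lighter water underlies denser water.

126–190 m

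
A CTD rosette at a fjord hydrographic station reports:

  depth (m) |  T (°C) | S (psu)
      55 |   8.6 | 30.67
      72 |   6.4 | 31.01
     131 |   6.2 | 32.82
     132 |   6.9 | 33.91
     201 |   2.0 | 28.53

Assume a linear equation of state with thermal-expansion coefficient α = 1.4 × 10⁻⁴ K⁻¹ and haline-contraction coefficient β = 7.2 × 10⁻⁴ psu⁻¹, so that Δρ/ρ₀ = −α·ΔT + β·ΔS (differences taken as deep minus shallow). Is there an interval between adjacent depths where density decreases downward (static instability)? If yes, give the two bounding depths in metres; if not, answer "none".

Evaluate Δρ/ρ₀ = −αΔT + βΔS across each adjacent pair:
  55–72 m: −αΔT+βΔS = −(1.4 × 10⁻⁴)(-2.2)+(7.2 × 10⁻⁴)(+0.34) = 5.5 × 10⁻⁴ → stable
  72–131 m: −αΔT+βΔS = −(1.4 × 10⁻⁴)(-0.2)+(7.2 × 10⁻⁴)(+1.81) = 1.3 × 10⁻³ → stable
  131–132 m: −αΔT+βΔS = −(1.4 × 10⁻⁴)(+0.7)+(7.2 × 10⁻⁴)(+1.09) = 6.9 × 10⁻⁴ → stable
  132–201 m: −αΔT+βΔS = −(1.4 × 10⁻⁴)(-4.9)+(7.2 × 10⁻⁴)(-5.38) = -3.2 × 10⁻³ → UNSTABLE
The 132–201 m interval has Δρ < 0: lighter water underlies denser water.

132–201 m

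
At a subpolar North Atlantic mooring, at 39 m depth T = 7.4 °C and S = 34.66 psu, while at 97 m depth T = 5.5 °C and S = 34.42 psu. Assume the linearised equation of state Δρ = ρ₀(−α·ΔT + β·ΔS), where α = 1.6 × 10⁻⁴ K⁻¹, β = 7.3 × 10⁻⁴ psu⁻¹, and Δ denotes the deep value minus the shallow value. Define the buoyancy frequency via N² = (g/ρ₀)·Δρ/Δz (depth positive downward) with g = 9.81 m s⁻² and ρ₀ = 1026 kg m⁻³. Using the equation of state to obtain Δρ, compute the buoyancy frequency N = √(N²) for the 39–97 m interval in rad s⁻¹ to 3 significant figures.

ΔT = -1.9 K, ΔS = -0.24 psu (deep − shallow).
Δρ/ρ₀ = −αΔT + βΔS = 3.04 × 10⁻⁴ − 1.752 × 10⁻⁴ = 1.288 × 10⁻⁴, so Δρ ≈ 0.1321 kg m⁻³.
N² = (g/ρ₀)·Δρ/Δz = g·(Δρ/ρ₀)/Δz = 9.81 × 1.288 × 10⁻⁴ / 58 = 2.1785 × 10⁻⁵ s⁻².
N = √(2.1785 × 10⁻⁵) = 4.6674 × 10⁻³ rad s⁻¹ ≈ 4.67 × 10⁻³ rad s⁻¹.

4.67 × 10⁻³ rad s⁻¹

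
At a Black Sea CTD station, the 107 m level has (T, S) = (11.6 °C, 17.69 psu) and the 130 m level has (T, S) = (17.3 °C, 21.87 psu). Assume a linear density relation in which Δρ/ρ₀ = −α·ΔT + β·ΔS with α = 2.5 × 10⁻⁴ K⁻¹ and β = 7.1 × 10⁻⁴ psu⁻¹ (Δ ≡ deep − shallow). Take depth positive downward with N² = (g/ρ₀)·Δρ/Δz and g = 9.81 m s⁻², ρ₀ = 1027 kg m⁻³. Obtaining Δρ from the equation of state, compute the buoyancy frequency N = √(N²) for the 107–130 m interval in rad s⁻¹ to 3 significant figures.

ΔT = +5.7 K, ΔS = +4.18 psu (deep − shallow).
Δρ/ρ₀ = −αΔT + βΔS = -1.425 × 10⁻³ + 2.9678 × 10⁻³ = 1.5428 × 10⁻³, so Δρ ≈ 1.584 kg m⁻³.
N² = (g/ρ₀)·Δρ/Δz = g·(Δρ/ρ₀)/Δz = 9.81 × 1.5428 × 10⁻³ / 23 = 6.5804 × 10⁻⁴ s⁻².
N = √(6.5804 × 10⁻⁴) = 0.025652 rad s⁻¹ ≈ 0.0257 rad s⁻¹.

0.0257 rad s⁻¹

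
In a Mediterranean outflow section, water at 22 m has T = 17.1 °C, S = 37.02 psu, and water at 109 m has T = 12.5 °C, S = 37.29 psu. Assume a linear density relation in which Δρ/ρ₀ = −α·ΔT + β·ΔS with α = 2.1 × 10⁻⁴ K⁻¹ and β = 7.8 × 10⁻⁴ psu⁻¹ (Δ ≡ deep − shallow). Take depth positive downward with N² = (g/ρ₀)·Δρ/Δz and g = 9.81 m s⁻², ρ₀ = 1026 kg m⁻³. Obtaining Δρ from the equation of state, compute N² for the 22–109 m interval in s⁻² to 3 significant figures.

1.33 × 10⁻⁴ s⁻²

ΔT = -4.6 K, ΔS = +0.27 psu (deep − shallow).
Δρ/ρ₀ = −αΔT + βΔS = 9.66 × 10⁻⁴ + 2.106 × 10⁻⁴ = 1.1766 × 10⁻³, so Δρ ≈ 1.207 kg m⁻³.
N² = (g/ρ₀)·Δρ/Δz = g·(Δρ/ρ₀)/Δz = 9.81 × 1.1766 × 10⁻³ / 87 = 1.3267 × 10⁻⁴ s⁻² ≈ 1.33 × 10⁻⁴ s⁻².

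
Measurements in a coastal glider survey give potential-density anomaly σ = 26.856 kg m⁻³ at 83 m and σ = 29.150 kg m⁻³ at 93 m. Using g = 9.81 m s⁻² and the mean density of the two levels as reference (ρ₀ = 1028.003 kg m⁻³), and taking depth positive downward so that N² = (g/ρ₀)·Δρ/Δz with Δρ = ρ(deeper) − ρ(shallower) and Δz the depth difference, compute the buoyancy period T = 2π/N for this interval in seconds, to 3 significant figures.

134 s

Δρ = 1029.150 − 1026.856 = 2.294 kg m⁻³ over Δz = 93 − 83 = 10 m.
N² = (9.81/1028.003) × (2.294/10) = 2.1891 × 10⁻³ s⁻².
N = √(2.1891 × 10⁻³) = 0.046788 rad s⁻¹, so T = 2π/N = 134.29 s ≈ 134 s.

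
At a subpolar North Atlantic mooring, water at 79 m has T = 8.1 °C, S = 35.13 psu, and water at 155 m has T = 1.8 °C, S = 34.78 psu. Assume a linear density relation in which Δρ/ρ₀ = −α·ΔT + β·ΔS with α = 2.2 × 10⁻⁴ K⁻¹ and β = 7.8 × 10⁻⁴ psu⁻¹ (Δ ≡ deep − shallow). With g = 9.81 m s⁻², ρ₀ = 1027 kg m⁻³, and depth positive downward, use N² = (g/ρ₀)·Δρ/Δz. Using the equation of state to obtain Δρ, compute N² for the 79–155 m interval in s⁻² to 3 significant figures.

ΔT = -6.3 K, ΔS = -0.35 psu (deep − shallow).
Δρ/ρ₀ = −αΔT + βΔS = 1.386 × 10⁻³ − 2.73 × 10⁻⁴ = 1.113 × 10⁻³, so Δρ ≈ 1.143 kg m⁻³.
N² = (g/ρ₀)·Δρ/Δz = g·(Δρ/ρ₀)/Δz = 9.81 × 1.113 × 10⁻³ / 76 = 1.4366 × 10⁻⁴ s⁻² ≈ 1.44 × 10⁻⁴ s⁻².

1.44 × 10⁻⁴ s⁻²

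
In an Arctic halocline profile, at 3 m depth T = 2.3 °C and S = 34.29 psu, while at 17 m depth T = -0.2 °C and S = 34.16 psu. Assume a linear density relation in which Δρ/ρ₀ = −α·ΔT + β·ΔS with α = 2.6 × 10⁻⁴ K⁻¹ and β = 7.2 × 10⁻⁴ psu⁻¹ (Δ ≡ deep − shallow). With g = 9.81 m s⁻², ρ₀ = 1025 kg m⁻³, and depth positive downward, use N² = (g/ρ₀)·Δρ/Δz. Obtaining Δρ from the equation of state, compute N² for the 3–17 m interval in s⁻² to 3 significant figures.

3.90 × 10⁻⁴ s⁻²

ΔT = -2.5 K, ΔS = -0.13 psu (deep − shallow).
Δρ/ρ₀ = −αΔT + βΔS = 6.50 × 10⁻⁴ − 9.36 × 10⁻⁵ = 5.564 × 10⁻⁴, so Δρ ≈ 0.5703 kg m⁻³.
N² = (g/ρ₀)·Δρ/Δz = g·(Δρ/ρ₀)/Δz = 9.81 × 5.564 × 10⁻⁴ / 14 = 3.8988 × 10⁻⁴ s⁻² ≈ 3.90 × 10⁻⁴ s⁻².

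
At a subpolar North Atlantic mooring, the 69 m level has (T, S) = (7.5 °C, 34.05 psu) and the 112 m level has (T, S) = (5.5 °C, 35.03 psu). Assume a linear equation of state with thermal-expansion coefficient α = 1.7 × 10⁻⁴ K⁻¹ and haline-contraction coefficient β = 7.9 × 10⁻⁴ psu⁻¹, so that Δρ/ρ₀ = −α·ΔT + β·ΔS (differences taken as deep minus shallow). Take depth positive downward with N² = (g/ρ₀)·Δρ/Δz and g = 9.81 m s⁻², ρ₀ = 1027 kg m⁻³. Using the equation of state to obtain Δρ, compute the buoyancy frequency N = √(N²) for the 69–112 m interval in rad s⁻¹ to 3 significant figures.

ΔT = -2.0 K, ΔS = +0.98 psu (deep − shallow).
Δρ/ρ₀ = −αΔT + βΔS = 3.40 × 10⁻⁴ + 7.742 × 10⁻⁴ = 1.1142 × 10⁻³, so Δρ ≈ 1.144 kg m⁻³.
N² = (g/ρ₀)·Δρ/Δz = g·(Δρ/ρ₀)/Δz = 9.81 × 1.1142 × 10⁻³ / 43 = 2.5419 × 10⁻⁴ s⁻².
N = √(2.5419 × 10⁻⁴) = 0.015943 rad s⁻¹ ≈ 0.0159 rad s⁻¹.

0.0159 rad s⁻¹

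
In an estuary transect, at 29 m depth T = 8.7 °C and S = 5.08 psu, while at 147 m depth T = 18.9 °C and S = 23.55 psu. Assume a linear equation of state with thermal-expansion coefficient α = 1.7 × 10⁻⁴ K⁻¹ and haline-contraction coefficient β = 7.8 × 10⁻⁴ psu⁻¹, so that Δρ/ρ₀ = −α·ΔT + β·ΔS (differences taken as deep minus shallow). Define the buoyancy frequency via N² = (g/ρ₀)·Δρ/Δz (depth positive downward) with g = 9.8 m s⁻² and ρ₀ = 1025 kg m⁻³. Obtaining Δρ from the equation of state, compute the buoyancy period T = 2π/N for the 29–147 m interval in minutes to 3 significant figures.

3.23 min

ΔT = +10.2 K, ΔS = +18.47 psu (deep − shallow).
Δρ/ρ₀ = −αΔT + βΔS = -1.734 × 10⁻³ + 0.0144066 = 0.0126726, so Δρ ≈ 12.99 kg m⁻³.
N² = (g/ρ₀)·Δρ/Δz = g·(Δρ/ρ₀)/Δz = 9.8 × 0.0126726 / 118 = 1.0525 × 10⁻³ s⁻².
N = √(1.0525 × 10⁻³) = 0.032442 rad s⁻¹ → T = 2π/N = 193.67 s = 3.2278 min ≈ 3.23 min.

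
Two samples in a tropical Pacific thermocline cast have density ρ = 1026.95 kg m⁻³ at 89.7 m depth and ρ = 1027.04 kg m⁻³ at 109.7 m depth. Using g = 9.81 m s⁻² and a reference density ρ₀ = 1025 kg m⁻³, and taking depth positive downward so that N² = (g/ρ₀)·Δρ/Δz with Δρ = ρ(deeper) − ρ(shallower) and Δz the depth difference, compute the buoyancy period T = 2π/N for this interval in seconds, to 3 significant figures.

957 s

Δρ = 1027.04 − 1026.95 = 0.09 kg m⁻³ over Δz = 109.7 − 89.7 = 20 m.
N² = (9.81/1025) × (0.09/20) = 4.3068 × 10⁻⁵ s⁻².
N = √(4.3068 × 10⁻⁵) = 6.5626 × 10⁻³ rad s⁻¹, so T = 2π/N = 957.42 s ≈ 957 s.
A positive N² confirms static stability across the interval.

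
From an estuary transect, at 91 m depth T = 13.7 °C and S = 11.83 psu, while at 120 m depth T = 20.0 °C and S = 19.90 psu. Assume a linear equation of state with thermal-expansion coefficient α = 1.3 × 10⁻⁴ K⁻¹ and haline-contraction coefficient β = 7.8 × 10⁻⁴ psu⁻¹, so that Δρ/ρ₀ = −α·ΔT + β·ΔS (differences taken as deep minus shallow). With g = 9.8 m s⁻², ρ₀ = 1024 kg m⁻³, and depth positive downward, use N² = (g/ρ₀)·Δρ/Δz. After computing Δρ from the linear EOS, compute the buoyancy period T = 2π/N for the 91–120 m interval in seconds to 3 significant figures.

146 s

ΔT = +6.3 K, ΔS = +8.07 psu (deep − shallow).
Δρ/ρ₀ = −αΔT + βΔS = -8.19 × 10⁻⁴ + 6.2946 × 10⁻³ = 5.4756 × 10⁻³, so Δρ ≈ 5.607 kg m⁻³.
N² = (g/ρ₀)·Δρ/Δz = g·(Δρ/ρ₀)/Δz = 9.8 × 5.4756 × 10⁻³ / 29 = 1.8504 × 10⁻³ s⁻².
N = √(1.8504 × 10⁻³) = 0.043016 rad s⁻¹ → T = 2π/N = 146.07 s ≈ 146 s.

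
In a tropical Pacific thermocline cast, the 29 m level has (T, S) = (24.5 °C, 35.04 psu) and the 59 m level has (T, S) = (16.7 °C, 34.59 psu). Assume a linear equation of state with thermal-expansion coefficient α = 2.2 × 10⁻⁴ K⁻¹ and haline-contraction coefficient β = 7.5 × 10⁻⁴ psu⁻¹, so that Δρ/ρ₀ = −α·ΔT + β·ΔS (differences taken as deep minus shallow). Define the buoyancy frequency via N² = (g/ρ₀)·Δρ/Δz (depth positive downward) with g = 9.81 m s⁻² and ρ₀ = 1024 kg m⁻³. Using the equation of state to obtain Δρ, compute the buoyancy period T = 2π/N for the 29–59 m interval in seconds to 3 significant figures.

296 s

ΔT = -7.8 K, ΔS = -0.45 psu (deep − shallow).
Δρ/ρ₀ = −αΔT + βΔS = 1.716 × 10⁻³ − 3.375 × 10⁻⁴ = 1.3785 × 10⁻³, so Δρ ≈ 1.412 kg m⁻³.
N² = (g/ρ₀)·Δρ/Δz = g·(Δρ/ρ₀)/Δz = 9.81 × 1.3785 × 10⁻³ / 30 = 4.5077 × 10⁻⁴ s⁻².
N = √(4.5077 × 10⁻⁴) = 0.021231 rad s⁻¹ → T = 2π/N = 295.94 s ≈ 296 s.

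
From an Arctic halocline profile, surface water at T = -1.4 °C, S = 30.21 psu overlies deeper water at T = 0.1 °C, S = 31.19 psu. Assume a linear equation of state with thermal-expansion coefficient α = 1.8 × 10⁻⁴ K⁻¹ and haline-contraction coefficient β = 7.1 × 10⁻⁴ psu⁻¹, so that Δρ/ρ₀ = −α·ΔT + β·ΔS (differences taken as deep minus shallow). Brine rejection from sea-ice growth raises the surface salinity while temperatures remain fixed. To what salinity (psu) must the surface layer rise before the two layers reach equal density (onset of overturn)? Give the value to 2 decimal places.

30.81 psu

Neutral buoyancy requires −α(T_deep − T_surf) + β(S_deep − S_surf′) = 0.
S_surf′ = S_deep − (α/β)·ΔT = 31.19 − (1.8 × 10⁻⁴/7.1 × 10⁻⁴)·(+1.5) = 30.8097 psu.
Increase required: 30.8097 − 30.21 = 0.5997 psu.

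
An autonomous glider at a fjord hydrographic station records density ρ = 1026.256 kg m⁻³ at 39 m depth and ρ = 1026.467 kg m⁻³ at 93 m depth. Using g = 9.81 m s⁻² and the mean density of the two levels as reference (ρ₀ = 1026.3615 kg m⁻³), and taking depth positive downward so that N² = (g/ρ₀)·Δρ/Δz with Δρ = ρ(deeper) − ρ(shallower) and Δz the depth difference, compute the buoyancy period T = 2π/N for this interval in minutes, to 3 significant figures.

17.1 min

Δρ = 1026.467 − 1026.256 = 0.211 kg m⁻³ over Δz = 93 − 39 = 54 m.
N² = (9.81/1026.3615) × (0.211/54) = 3.7347 × 10⁻⁵ s⁻².
N = √(3.7347 × 10⁻⁵) = 6.1112 × 10⁻³ rad s⁻¹, so T = 2π/N = 1.0281 × 10³ s = 17.135 min ≈ 17.1 min.
N² > 0, so the interval is statically stable.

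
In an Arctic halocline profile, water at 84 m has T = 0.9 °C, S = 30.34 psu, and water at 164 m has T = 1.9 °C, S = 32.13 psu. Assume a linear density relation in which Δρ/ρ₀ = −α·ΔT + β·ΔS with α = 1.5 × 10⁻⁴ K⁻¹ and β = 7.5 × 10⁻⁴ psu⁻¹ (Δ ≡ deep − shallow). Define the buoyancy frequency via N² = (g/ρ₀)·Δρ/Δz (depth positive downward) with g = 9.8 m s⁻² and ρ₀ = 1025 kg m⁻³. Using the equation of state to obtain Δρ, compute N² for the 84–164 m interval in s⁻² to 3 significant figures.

ΔT = +1.0 K, ΔS = +1.79 psu (deep − shallow).
Δρ/ρ₀ = −αΔT + βΔS = -1.50 × 10⁻⁴ + 1.3425 × 10⁻³ = 1.1925 × 10⁻³, so Δρ ≈ 1.222 kg m⁻³.
N² = (g/ρ₀)·Δρ/Δz = g·(Δρ/ρ₀)/Δz = 9.8 × 1.1925 × 10⁻³ / 80 = 1.4608 × 10⁻⁴ s⁻² ≈ 1.46 × 10⁻⁴ s⁻².

1.46 × 10⁻⁴ s⁻²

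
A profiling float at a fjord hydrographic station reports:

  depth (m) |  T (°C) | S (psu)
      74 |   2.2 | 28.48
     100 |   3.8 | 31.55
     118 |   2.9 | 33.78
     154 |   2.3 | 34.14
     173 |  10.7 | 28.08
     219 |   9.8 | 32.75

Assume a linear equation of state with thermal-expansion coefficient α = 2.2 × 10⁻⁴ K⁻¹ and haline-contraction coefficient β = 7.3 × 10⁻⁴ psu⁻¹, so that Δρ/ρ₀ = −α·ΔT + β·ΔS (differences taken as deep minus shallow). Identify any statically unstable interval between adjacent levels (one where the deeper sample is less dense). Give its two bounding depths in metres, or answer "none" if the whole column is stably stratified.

Evaluate Δρ/ρ₀ = −αΔT + βΔS across each adjacent pair:
  74–100 m: −αΔT+βΔS = −(2.2 × 10⁻⁴)(+1.6)+(7.3 × 10⁻⁴)(+3.07) = 1.9 × 10⁻³ → stable
  100–118 m: −αΔT+βΔS = −(2.2 × 10⁻⁴)(-0.9)+(7.3 × 10⁻⁴)(+2.23) = 1.8 × 10⁻³ → stable
  118–154 m: −αΔT+βΔS = −(2.2 × 10⁻⁴)(-0.6)+(7.3 × 10⁻⁴)(+0.36) = 3.9 × 10⁻⁴ → stable
  154–173 m: −αΔT+βΔS = −(2.2 × 10⁻⁴)(+8.4)+(7.3 × 10⁻⁴)(-6.06) = -6.3 × 10⁻³ → UNSTABLE
  173–219 m: −αΔT+βΔS = −(2.2 × 10⁻⁴)(-0.9)+(7.3 × 10⁻⁴)(+4.67) = 3.6 × 10⁻³ → stable
The 154–173 m interval has Δρ < 0: lighter water underlies denser water.

154–173 m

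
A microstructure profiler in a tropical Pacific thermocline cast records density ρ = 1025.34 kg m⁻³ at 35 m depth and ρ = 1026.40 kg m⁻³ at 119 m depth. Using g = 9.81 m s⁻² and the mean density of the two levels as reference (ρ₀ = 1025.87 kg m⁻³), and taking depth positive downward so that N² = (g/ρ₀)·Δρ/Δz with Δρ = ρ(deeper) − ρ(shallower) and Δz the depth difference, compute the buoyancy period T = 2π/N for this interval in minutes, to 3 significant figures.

Δρ = 1026.40 − 1025.34 = 1.06 kg m⁻³ over Δz = 119 − 35 = 84 m.
N² = (9.81/1025.87) × (1.06/84) = 1.2067 × 10⁻⁴ s⁻².
N = √(1.2067 × 10⁻⁴) = 0.010985 rad s⁻¹, so T = 2π/N = 571.98 s = 9.5330 min ≈ 9.53 min.

9.53 min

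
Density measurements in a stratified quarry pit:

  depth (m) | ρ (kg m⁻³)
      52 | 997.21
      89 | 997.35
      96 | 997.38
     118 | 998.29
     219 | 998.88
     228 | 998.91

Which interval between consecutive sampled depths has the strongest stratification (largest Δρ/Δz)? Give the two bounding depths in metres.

Compute the density gradient over each adjacent pair:
  52–89 m: Δρ/Δz = 0.14/37 = 3.8 × 10⁻³ kg m⁻⁴
  89–96 m: Δρ/Δz = 0.03/7 = 4.3 × 10⁻³ kg m⁻⁴
  96–118 m: Δρ/Δz = 0.91/22 = 0.041 kg m⁻⁴
  118–219 m: Δρ/Δz = 0.59/101 = 5.8 × 10⁻³ kg m⁻⁴
  219–228 m: Δρ/Δz = 0.03/9 = 3.3 × 10⁻³ kg m⁻⁴
The largest gradient is in the 96–118 m interval — the pycnocline.

96–118 m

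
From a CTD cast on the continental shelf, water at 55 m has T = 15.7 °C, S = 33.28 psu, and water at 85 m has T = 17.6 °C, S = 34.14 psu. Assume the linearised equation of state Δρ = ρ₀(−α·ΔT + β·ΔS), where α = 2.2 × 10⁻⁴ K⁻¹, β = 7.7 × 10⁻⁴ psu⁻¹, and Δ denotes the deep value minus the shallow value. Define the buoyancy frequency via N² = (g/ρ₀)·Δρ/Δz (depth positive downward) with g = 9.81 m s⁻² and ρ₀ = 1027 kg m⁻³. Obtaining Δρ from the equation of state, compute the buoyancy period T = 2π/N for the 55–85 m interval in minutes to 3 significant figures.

11.7 min

ΔT = +1.9 K, ΔS = +0.86 psu (deep − shallow).
Δρ/ρ₀ = −αΔT + βΔS = -4.18 × 10⁻⁴ + 6.622 × 10⁻⁴ = 2.442 × 10⁻⁴, so Δρ ≈ 0.2508 kg m⁻³.
N² = (g/ρ₀)·Δρ/Δz = g·(Δρ/ρ₀)/Δz = 9.81 × 2.442 × 10⁻⁴ / 30 = 7.9853 × 10⁻⁵ s⁻².
N = √(7.9853 × 10⁻⁵) = 8.9361 × 10⁻³ rad s⁻¹ → T = 2π/N = 703.12 s = 11.719 min ≈ 11.7 min.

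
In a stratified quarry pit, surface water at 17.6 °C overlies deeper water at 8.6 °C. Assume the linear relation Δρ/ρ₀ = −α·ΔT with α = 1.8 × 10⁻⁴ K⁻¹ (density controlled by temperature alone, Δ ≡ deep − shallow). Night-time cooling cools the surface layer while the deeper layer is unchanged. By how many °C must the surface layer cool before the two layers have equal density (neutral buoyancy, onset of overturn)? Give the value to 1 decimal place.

9.0 °C

With temperature the only control, equal density requires T_surf′ = T_deep.
T_surf′ = 8.6 °C.
Cooling required: 17.6 − 8.6 = 9.0 °C.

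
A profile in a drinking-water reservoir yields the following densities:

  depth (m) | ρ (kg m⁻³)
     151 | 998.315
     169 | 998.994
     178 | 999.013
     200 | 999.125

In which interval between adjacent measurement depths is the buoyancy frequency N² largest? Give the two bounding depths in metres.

151–169 m

Compute the density gradient over each adjacent pair:
  151–169 m: Δρ/Δz = 0.679/18 = 0.038 kg m⁻⁴
  169–178 m: Δρ/Δz = 0.019/9 = 2.1 × 10⁻³ kg m⁻⁴
  178–200 m: Δρ/Δz = 0.112/22 = 5.1 × 10⁻³ kg m⁻⁴
The largest gradient is in the 151–169 m interval — the pycnocline.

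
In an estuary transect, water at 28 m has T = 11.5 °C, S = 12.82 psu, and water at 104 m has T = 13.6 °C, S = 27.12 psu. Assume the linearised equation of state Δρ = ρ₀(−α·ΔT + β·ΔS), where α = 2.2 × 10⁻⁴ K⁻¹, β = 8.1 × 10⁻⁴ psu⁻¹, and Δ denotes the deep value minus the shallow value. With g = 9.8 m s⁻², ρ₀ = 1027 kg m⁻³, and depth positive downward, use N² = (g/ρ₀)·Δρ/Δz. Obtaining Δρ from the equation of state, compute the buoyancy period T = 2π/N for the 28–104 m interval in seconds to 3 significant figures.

166 s

ΔT = +2.1 K, ΔS = +14.30 psu (deep − shallow).
Δρ/ρ₀ = −αΔT + βΔS = -4.62 × 10⁻⁴ + 0.011583 = 0.011121, so Δρ ≈ 11.42 kg m⁻³.
N² = (g/ρ₀)·Δρ/Δz = g·(Δρ/ρ₀)/Δz = 9.8 × 0.011121 / 76 = 1.4340 × 10⁻³ s⁻².
N = √(1.4340 × 10⁻³) = 0.037868 rad s⁻¹ → T = 2π/N = 165.92 s ≈ 166 s.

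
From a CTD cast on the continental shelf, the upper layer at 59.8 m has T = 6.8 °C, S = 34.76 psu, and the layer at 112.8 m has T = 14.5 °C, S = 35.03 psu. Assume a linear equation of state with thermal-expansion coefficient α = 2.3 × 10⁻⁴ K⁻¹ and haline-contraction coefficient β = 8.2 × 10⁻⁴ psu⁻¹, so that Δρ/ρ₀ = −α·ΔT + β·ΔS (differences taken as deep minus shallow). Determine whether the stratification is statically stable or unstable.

unstable

ΔT = 14.5 − 6.8 = +7.7 K and ΔS = 35.03 − 34.76 = +0.27 psu (deep − shallow).
−αΔT = -1.771 × 10⁻³; βΔS = 2.214 × 10⁻⁴; sum Δρ/ρ₀ = -1.5496 × 10⁻³.
Δρ/ρ₀ < 0, so Δρ < 0: deeper water is lighter → statically unstable; the column would overturn.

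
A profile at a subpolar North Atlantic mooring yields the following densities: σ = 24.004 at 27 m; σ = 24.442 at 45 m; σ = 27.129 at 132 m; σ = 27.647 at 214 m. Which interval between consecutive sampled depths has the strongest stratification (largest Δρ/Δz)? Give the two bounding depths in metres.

Compute the density gradient over each adjacent pair:
  27–45 m: Δρ/Δz = 0.438/18 = 0.024 kg m⁻⁴
  45–132 m: Δρ/Δz = 2.687/87 = 0.031 kg m⁻⁴
  132–214 m: Δρ/Δz = 0.518/82 = 6.3 × 10⁻³ kg m⁻⁴
The largest gradient is in the 45–132 m interval — the pycnocline.

45–132 m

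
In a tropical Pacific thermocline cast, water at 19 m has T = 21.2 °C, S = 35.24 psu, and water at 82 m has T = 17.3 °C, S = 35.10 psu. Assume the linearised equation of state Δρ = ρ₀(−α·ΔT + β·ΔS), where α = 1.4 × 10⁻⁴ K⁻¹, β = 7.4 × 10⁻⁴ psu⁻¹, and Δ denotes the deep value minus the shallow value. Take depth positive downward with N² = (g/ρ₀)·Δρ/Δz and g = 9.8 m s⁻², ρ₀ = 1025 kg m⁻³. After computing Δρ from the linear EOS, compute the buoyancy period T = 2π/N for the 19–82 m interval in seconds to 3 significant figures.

ΔT = -3.9 K, ΔS = -0.14 psu (deep − shallow).
Δρ/ρ₀ = −αΔT + βΔS = 5.46 × 10⁻⁴ − 1.036 × 10⁻⁴ = 4.424 × 10⁻⁴, so Δρ ≈ 0.4535 kg m⁻³.
N² = (g/ρ₀)·Δρ/Δz = g·(Δρ/ρ₀)/Δz = 9.8 × 4.424 × 10⁻⁴ / 63 = 6.8818 × 10⁻⁵ s⁻².
N = √(6.8818 × 10⁻⁵) = 8.2957 × 10⁻³ rad s⁻¹ → T = 2π/N = 757.40 s ≈ 757 s.

757 s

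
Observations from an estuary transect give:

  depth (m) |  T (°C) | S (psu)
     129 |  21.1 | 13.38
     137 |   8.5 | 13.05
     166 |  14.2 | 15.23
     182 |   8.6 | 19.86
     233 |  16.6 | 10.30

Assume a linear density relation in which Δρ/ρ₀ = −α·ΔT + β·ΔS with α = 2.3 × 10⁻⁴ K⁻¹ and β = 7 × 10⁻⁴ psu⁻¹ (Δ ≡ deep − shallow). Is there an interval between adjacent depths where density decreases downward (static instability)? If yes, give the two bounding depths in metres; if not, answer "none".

Evaluate Δρ/ρ₀ = −αΔT + βΔS across each adjacent pair:
  129–137 m: −αΔT+βΔS = −(2.3 × 10⁻⁴)(-12.6)+(7 × 10⁻⁴)(-0.33) = 2.7 × 10⁻³ → stable
  137–166 m: −αΔT+βΔS = −(2.3 × 10⁻⁴)(+5.7)+(7 × 10⁻⁴)(+2.18) = 2.1 × 10⁻⁴ → stable
  166–182 m: −αΔT+βΔS = −(2.3 × 10⁻⁴)(-5.6)+(7 × 10⁻⁴)(+4.63) = 4.5 × 10⁻³ → stable
  182–233 m: −αΔT+βΔS = −(2.3 × 10⁻⁴)(+8.0)+(7 × 10⁻⁴)(-9.56) = -8.5 × 10⁻³ → UNSTABLE
The 182–233 m interval has Δρ < 0: lighter water underlies denser water.

182–233 m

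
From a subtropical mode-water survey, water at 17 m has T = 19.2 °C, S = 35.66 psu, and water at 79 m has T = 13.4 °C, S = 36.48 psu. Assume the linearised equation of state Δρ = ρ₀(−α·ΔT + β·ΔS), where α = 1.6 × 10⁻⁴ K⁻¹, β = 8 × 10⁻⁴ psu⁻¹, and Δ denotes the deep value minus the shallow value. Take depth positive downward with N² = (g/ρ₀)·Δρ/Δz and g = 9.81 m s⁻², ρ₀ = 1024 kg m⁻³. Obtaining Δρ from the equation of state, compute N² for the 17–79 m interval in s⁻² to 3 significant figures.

2.51 × 10⁻⁴ s⁻²

ΔT = -5.8 K, ΔS = +0.82 psu (deep − shallow).
Δρ/ρ₀ = −αΔT + βΔS = 9.28 × 10⁻⁴ + 6.56 × 10⁻⁴ = 1.584 × 10⁻³, so Δρ ≈ 1.622 kg m⁻³.
N² = (g/ρ₀)·Δρ/Δz = g·(Δρ/ρ₀)/Δz = 9.81 × 1.584 × 10⁻³ / 62 = 2.5063 × 10⁻⁴ s⁻² ≈ 2.51 × 10⁻⁴ s⁻².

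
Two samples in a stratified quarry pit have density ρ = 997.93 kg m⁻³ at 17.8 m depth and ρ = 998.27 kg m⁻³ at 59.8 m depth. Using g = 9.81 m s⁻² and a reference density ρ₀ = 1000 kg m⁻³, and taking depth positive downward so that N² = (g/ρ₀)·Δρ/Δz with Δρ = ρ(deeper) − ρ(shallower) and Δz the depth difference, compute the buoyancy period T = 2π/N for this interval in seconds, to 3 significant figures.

705 s

Δρ = 998.27 − 997.93 = 0.34 kg m⁻³ over Δz = 59.8 − 17.8 = 42 m.
N² = (9.81/1000) × (0.34/42) = 7.9414 × 10⁻⁵ s⁻².
N = √(7.9414 × 10⁻⁵) = 8.9115 × 10⁻³ rad s⁻¹, so T = 2π/N = 705.06 s ≈ 705 s.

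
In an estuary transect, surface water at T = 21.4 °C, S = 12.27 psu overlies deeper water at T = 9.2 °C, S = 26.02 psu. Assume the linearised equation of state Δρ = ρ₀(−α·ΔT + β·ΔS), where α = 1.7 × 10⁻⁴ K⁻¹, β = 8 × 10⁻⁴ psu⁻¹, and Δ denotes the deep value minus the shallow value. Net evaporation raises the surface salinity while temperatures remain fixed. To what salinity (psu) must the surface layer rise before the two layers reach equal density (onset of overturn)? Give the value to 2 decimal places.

28.61 psu

Neutral buoyancy requires −α(T_deep − T_surf) + β(S_deep − S_surf′) = 0.
S_surf′ = S_deep − (α/β)·ΔT = 26.02 − (1.7 × 10⁻⁴/8 × 10⁻⁴)·(-12.2) = 28.6125 psu.
Increase required: 28.6125 − 12.27 = 16.3425 psu.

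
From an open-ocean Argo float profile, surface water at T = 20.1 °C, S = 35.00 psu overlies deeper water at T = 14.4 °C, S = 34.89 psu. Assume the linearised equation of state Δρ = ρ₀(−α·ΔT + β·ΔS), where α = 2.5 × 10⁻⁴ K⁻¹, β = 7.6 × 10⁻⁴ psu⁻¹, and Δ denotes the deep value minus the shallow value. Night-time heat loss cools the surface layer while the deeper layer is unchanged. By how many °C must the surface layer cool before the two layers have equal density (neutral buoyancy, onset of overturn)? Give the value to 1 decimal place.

Neutral buoyancy requires Δρ = 0, i.e. −α(T_deep − T_surf′) + β(S_deep − S_surf) = 0.
T_surf′ = T_deep − (β/α)·ΔS = 14.4 − (7.6 × 10⁻⁴/2.5 × 10⁻⁴)·(-0.11) = 14.734 °C.
Cooling required: 20.1 − (14.734) = 5.366 °C.

5.4 °C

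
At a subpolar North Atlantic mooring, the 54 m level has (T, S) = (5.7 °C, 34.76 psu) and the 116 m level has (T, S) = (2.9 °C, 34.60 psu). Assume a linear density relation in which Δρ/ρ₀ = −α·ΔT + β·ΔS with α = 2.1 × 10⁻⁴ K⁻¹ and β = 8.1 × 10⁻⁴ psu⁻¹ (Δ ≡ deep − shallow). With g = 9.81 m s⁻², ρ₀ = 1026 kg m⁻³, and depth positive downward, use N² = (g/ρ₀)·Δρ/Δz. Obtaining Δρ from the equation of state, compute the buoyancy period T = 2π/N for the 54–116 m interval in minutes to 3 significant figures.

12.3 min

ΔT = -2.8 K, ΔS = -0.16 psu (deep − shallow).
Δρ/ρ₀ = −αΔT + βΔS = 5.88 × 10⁻⁴ − 1.296 × 10⁻⁴ = 4.584 × 10⁻⁴, so Δρ ≈ 0.4703 kg m⁻³.
N² = (g/ρ₀)·Δρ/Δz = g·(Δρ/ρ₀)/Δz = 9.81 × 4.584 × 10⁻⁴ / 62 = 7.2531 × 10⁻⁵ s⁻².
N = √(7.2531 × 10⁻⁵) = 8.5165 × 10⁻³ rad s⁻¹ → T = 2π/N = 737.77 s = 12.296 min ≈ 12.3 min.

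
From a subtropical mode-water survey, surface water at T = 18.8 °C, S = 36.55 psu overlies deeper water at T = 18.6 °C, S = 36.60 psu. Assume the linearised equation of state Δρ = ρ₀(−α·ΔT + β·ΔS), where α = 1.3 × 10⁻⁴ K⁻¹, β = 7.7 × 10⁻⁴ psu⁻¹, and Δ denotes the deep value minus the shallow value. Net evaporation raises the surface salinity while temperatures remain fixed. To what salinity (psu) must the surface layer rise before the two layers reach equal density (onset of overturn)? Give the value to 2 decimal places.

Neutral buoyancy requires −α(T_deep − T_surf) + β(S_deep − S_surf′) = 0.
S_surf′ = S_deep − (α/β)·ΔT = 36.60 − (1.3 × 10⁻⁴/7.7 × 10⁻⁴)·(-0.2) = 36.6338 psu.
Increase required: 36.6338 − 36.55 = 0.0838 psu.

36.63 psu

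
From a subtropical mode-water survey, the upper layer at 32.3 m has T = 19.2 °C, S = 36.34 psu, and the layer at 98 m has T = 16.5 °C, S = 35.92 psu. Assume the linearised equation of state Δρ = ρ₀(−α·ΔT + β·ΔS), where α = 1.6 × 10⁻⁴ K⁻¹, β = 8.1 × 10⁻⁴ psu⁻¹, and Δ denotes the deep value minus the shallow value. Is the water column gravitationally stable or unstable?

ΔT = 16.5 − 19.2 = -2.7 K and ΔS = 35.92 − 36.34 = -0.42 psu (deep − shallow).
−αΔT = 4.32 × 10⁻⁴; βΔS = -3.402 × 10⁻⁴; sum Δρ/ρ₀ = 9.18 × 10⁻⁵.
Δρ/ρ₀ > 0, so Δρ > 0: deeper water is denser → statically stable.

stable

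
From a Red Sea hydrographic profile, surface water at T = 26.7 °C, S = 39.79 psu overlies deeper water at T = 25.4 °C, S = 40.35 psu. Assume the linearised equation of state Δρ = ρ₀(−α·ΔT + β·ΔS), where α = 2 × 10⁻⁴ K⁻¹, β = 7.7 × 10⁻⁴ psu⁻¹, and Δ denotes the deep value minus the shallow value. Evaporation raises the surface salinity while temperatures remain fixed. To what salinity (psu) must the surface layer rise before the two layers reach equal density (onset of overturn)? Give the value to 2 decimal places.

40.69 psu

Neutral buoyancy requires −α(T_deep − T_surf) + β(S_deep − S_surf′) = 0.
S_surf′ = S_deep − (α/β)·ΔT = 40.35 − (2 × 10⁻⁴/7.7 × 10⁻⁴)·(-1.3) = 40.6877 psu.
Increase required: 40.6877 − 39.79 = 0.8977 psu.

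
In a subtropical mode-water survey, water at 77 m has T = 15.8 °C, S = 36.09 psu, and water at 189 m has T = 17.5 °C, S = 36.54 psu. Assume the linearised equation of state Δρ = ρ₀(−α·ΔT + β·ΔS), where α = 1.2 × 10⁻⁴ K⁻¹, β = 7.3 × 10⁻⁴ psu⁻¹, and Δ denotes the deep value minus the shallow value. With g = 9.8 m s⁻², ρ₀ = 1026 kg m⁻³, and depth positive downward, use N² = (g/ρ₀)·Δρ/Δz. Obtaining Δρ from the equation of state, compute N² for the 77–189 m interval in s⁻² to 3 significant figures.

ΔT = +1.7 K, ΔS = +0.45 psu (deep − shallow).
Δρ/ρ₀ = −αΔT + βΔS = -2.04 × 10⁻⁴ + 3.285 × 10⁻⁴ = 1.245 × 10⁻⁴, so Δρ ≈ 0.1277 kg m⁻³.
N² = (g/ρ₀)·Δρ/Δz = g·(Δρ/ρ₀)/Δz = 9.8 × 1.245 × 10⁻⁴ / 112 = 1.0894 × 10⁻⁵ s⁻² ≈ 1.09 × 10⁻⁵ s⁻².

1.09 × 10⁻⁵ s⁻²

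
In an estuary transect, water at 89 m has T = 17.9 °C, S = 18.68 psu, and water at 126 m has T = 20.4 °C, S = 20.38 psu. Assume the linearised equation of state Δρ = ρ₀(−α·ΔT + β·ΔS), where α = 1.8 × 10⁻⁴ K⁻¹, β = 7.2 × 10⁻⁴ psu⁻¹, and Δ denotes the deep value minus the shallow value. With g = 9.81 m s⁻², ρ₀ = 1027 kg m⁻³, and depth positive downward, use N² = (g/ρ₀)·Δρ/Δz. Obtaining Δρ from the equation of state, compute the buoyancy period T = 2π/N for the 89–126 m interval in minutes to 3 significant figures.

ΔT = +2.5 K, ΔS = +1.70 psu (deep − shallow).
Δρ/ρ₀ = −αΔT + βΔS = -4.50 × 10⁻⁴ + 1.224 × 10⁻³ = 7.74 × 10⁻⁴, so Δρ ≈ 0.7949 kg m⁻³.
N² = (g/ρ₀)·Δρ/Δz = g·(Δρ/ρ₀)/Δz = 9.81 × 7.74 × 10⁻⁴ / 37 = 2.0521 × 10⁻⁴ s⁻².
N = √(2.0521 × 10⁻⁴) = 0.014325 rad s⁻¹ → T = 2π/N = 438.62 s = 7.3103 min ≈ 7.31 min.

7.31 min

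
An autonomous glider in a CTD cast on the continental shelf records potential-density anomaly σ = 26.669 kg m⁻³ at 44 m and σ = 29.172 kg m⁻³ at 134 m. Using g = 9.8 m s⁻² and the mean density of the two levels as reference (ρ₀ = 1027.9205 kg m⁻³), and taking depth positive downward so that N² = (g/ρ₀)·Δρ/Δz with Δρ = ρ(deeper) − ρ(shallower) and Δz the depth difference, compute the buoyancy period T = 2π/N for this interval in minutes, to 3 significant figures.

Δρ = 1029.172 − 1026.669 = 2.503 kg m⁻³ over Δz = 134 − 44 = 90 m.
N² = (9.8/1027.9205) × (2.503/90) = 2.6515 × 10⁻⁴ s⁻².
N = √(2.6515 × 10⁻⁴) = 0.016283 rad s⁻¹, so T = 2π/N = 385.87 s = 6.4312 min ≈ 6.43 min.

6.43 min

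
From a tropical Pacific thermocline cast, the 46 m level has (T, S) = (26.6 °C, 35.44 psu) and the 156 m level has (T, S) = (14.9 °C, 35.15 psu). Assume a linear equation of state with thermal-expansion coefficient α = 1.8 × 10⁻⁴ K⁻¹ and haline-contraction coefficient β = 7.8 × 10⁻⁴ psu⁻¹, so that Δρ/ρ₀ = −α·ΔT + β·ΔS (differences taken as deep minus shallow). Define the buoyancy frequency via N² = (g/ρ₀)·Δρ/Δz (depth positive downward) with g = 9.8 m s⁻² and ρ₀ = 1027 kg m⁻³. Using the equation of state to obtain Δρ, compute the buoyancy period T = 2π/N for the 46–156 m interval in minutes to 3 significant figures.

ΔT = -11.7 K, ΔS = -0.29 psu (deep − shallow).
Δρ/ρ₀ = −αΔT + βΔS = 2.106 × 10⁻³ − 2.262 × 10⁻⁴ = 1.8798 × 10⁻³, so Δρ ≈ 1.931 kg m⁻³.
N² = (g/ρ₀)·Δρ/Δz = g·(Δρ/ρ₀)/Δz = 9.8 × 1.8798 × 10⁻³ / 110 = 1.6747 × 10⁻⁴ s⁻².
N = √(1.6747 × 10⁻⁴) = 0.012941 rad s⁻¹ → T = 2π/N = 485.53 s = 8.0922 min ≈ 8.09 min.

8.09 min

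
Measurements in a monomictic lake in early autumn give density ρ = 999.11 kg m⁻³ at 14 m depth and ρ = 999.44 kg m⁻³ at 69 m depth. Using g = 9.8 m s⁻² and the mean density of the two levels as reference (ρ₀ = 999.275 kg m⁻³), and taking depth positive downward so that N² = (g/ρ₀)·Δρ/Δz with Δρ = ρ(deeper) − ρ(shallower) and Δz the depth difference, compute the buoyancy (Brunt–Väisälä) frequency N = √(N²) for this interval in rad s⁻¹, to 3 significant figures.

Δρ = 999.44 − 999.11 = 0.33 kg m⁻³ over Δz = 69 − 14 = 55 m.
N² = (9.8/999.275) × (0.33/55) = 5.8843 × 10⁻⁵ s⁻².
N = √(5.8843 × 10⁻⁵) = 7.6709 × 10⁻³ rad s⁻¹ ≈ 7.67 × 10⁻³ rad s⁻¹.

7.67 × 10⁻³ rad s⁻¹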